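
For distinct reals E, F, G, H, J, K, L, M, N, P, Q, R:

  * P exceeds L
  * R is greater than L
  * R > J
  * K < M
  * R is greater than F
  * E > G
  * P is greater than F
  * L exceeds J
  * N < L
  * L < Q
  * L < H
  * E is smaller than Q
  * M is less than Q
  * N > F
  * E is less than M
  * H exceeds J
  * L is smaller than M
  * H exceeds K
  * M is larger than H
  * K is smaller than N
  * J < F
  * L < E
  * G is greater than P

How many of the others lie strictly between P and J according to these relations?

3

Chaining upward from J reaches: F, N, L, H, R, G, E, M, Q.
Chaining downward from P reaches: F, K, N, L.
Strictly between J and P are those in both lists: F, N, L — 3 elements.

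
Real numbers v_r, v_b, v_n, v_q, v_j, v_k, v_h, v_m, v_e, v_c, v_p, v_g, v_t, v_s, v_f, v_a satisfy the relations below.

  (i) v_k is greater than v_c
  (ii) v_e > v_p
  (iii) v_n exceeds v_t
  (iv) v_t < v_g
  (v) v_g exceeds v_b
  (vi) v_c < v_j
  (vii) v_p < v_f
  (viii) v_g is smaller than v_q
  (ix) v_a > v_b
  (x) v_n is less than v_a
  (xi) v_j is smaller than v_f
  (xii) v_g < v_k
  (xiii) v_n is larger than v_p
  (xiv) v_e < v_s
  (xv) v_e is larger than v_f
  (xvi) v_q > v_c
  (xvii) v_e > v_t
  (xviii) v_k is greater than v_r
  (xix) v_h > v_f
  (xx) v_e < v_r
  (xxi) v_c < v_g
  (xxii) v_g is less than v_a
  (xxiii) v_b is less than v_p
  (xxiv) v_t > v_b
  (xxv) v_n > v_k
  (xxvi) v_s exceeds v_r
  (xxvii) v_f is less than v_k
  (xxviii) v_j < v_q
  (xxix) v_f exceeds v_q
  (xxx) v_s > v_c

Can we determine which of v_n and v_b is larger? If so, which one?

v_n

Following the relations from v_b: v_b < v_t < v_g < v_q < v_f < v_e < v_r < v_k < v_n.
So v_n is larger.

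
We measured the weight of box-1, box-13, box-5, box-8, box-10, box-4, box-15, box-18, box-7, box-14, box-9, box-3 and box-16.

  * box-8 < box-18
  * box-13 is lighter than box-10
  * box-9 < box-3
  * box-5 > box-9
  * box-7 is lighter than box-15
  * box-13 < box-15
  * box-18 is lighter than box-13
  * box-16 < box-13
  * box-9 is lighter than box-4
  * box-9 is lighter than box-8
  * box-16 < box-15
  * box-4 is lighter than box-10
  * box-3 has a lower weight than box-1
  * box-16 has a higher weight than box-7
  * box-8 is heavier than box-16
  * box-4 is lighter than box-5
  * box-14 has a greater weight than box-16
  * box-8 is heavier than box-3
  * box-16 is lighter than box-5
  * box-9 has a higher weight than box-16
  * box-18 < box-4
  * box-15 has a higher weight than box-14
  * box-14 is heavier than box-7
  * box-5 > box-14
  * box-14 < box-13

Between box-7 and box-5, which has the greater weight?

box-5

Following the relations from box-7: box-7 < box-16 < box-9 < box-3 < box-8 < box-18 < box-4 < box-5.
So box-7 < box-5; box-5 is the heavier of the two.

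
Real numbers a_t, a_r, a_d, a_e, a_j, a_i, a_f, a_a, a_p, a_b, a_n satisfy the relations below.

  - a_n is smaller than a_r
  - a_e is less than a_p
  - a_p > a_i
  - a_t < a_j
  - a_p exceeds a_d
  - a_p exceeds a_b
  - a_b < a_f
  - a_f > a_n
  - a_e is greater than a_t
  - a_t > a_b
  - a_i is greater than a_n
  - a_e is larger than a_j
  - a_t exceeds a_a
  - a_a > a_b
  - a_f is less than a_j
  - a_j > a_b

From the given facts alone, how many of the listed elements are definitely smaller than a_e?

Directly below a_e: a_t, a_j.
One step further: a_b, a_a, a_f (5 so far).
One step further: a_n (6 so far).
No other element is forced below a_e by the given relations, so the count is 6.

6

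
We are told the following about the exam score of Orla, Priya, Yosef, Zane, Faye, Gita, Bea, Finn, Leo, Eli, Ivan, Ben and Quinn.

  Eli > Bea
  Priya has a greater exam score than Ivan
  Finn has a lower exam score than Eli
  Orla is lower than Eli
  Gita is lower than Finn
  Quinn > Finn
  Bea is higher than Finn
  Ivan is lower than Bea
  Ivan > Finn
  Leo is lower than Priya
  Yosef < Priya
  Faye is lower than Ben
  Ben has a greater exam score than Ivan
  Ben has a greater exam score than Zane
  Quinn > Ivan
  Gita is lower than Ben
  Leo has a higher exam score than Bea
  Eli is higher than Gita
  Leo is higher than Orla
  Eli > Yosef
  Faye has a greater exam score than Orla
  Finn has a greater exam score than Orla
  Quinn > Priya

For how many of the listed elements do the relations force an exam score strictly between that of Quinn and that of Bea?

The relations place Bea below Quinn. An element lies strictly between them when it is forced above Bea and also forced below Quinn.
Above Bea: {Leo, Eli, Priya}. Below Quinn: {Gita, Orla, Yosef, Finn, Ivan, Leo, Priya}.
Intersection: {Leo, Priya} — 2.

2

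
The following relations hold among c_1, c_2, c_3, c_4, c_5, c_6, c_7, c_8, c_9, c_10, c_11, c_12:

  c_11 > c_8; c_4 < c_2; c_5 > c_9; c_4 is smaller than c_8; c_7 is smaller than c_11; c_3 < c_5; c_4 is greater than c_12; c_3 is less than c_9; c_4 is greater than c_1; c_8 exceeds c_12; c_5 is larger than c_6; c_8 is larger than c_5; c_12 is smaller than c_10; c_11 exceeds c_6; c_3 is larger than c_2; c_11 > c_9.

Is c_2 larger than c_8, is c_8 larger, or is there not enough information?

c_2 < c_3 and c_3 < c_9 give c_2 < c_9.
With c_9 < c_5: c_2 < c_3 < c_9 < c_5.
With c_5 < c_8: c_2 < c_3 < c_9 < c_5 < c_8.
So c_8 is larger.

c_8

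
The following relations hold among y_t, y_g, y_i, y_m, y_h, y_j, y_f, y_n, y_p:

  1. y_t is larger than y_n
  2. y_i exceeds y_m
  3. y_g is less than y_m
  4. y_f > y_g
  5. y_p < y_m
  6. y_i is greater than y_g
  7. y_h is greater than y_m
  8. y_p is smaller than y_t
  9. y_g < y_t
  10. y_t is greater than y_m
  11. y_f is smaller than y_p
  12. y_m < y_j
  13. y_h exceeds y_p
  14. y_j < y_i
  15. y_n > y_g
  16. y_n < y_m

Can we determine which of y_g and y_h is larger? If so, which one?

y_h

Chaining the given relations: y_g < y_f < y_p < y_m < y_h.
So y_h is larger.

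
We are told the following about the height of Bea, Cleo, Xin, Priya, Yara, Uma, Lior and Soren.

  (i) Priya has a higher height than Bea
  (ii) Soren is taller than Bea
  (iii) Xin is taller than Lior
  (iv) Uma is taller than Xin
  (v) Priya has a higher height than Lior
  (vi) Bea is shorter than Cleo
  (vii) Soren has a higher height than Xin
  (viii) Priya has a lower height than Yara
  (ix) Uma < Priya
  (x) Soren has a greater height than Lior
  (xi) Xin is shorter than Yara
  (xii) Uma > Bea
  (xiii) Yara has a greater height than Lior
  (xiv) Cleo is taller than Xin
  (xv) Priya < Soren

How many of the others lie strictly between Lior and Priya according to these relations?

2

The relations place Lior below Priya. An element lies strictly between them when it is forced above Lior and also forced below Priya.
Above Lior: {Xin, Cleo, Uma, Yara, Soren}. Below Priya: {Bea, Xin, Uma}.
Intersection: {Xin, Uma} — 2.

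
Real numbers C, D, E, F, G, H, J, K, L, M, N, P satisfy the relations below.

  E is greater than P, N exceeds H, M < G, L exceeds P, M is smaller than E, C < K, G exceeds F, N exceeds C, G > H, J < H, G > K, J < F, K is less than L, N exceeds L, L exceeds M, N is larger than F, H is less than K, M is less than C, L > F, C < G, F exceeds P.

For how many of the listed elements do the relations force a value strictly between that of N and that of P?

2

The relations place P below N. An element lies strictly between them when it is forced above P and also forced below N.
Above P: {F, G, L, E}. Below N: {J, M, C, H, K, F, L}.
Intersection: {F, L} — 2.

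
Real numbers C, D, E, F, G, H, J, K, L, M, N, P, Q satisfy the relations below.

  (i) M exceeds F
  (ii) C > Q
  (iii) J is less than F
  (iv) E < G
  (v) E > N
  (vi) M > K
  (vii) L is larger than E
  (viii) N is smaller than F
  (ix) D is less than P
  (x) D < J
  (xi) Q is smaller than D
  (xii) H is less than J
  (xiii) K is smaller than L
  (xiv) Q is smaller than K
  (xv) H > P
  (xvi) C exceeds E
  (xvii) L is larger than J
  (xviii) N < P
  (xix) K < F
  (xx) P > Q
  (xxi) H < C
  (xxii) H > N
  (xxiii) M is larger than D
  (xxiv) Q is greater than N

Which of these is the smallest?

Q is not least since N < Q; D is not least since Q < D; K is not least since Q < K; P is not least since D < P; E is not least since N < E; H is not least since P < H; J is not least since D < J; C is not least since H < C; L is not least since K < L; F is not least since K < F; M is not least since D < M; G is not least since E < G.
Only N has nothing below it, so N is the smallest.

N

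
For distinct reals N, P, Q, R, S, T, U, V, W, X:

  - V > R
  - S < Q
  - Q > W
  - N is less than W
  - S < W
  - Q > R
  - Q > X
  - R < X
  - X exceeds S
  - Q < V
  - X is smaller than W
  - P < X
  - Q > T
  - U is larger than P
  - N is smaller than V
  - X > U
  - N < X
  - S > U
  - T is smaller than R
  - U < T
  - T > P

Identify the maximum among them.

V

P is not greatest since P < U; U is not greatest since U < X; N is not greatest since N < W; S is not greatest since S < W; T is not greatest since T < R; R is not greatest since R < X; X is not greatest since X < Q; W is not greatest since W < Q; Q is not greatest since Q < V.
Only V has nothing above it, so V is the maximum.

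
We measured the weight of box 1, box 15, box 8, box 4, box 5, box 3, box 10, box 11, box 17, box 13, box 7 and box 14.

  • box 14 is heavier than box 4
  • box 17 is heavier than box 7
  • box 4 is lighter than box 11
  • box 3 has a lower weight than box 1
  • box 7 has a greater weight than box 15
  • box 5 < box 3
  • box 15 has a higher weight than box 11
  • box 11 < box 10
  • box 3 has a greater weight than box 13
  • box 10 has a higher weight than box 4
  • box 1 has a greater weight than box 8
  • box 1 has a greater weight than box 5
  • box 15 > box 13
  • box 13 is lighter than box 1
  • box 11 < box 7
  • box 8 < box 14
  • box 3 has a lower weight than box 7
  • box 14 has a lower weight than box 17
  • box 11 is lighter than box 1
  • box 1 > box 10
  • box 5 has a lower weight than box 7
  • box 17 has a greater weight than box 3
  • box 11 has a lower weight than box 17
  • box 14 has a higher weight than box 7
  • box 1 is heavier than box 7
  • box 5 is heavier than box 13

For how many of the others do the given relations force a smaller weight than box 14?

Directly below box 14: box 4, box 8, box 7.
One step further: box 5, box 11, box 15, box 3 (7 so far).
One step further: box 13 (8 so far).
Nothing else is reachable below box 14; 8 in all.

8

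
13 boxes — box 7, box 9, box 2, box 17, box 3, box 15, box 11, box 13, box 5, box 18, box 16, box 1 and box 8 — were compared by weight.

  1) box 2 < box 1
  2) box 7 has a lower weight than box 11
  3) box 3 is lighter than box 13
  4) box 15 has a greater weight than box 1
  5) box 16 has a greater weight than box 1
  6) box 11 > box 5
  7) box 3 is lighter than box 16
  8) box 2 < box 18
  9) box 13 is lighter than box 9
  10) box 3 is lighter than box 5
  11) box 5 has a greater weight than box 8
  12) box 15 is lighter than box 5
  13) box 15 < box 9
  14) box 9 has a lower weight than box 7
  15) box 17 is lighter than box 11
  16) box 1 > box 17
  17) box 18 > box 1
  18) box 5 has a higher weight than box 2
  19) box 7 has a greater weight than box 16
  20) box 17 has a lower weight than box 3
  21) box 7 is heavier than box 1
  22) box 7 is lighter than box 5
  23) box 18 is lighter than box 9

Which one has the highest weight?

box 11

box 17 is not greatest since box 17 < box 1; box 2 is not greatest since box 2 < box 18; box 1 is not greatest since box 1 < box 16; box 15 is not greatest since box 15 < box 5; box 3 is not greatest since box 3 < box 16; box 16 is not greatest since box 16 < box 7; box 18 is not greatest since box 18 < box 9; box 13 is not greatest since box 13 < box 9; box 9 is not greatest since box 9 < box 7; box 8 is not greatest since box 8 < box 5; box 7 is not greatest since box 7 < box 11; box 5 is not greatest since box 5 < box 11.
Only box 11 has nothing above it, so box 11 is the highest weight.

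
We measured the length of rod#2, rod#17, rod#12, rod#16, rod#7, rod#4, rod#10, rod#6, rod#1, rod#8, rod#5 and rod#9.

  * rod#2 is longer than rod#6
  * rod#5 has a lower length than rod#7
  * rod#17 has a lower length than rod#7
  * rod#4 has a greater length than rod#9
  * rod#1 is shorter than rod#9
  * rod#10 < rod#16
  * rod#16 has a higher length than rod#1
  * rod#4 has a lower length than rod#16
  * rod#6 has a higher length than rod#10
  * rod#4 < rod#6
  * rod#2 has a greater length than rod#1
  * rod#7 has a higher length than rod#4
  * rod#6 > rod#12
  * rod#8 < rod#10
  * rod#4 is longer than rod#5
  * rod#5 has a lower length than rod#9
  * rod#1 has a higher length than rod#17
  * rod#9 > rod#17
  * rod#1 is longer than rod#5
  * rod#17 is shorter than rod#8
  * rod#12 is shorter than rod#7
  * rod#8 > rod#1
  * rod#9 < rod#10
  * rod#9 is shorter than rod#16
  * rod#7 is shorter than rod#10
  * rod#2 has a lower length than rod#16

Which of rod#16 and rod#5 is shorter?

The relevant relations are rod#5 < rod#1; rod#1 < rod#9; rod#9 < rod#4; rod#4 < rod#7; rod#7 < rod#10; rod#10 < rod#6; rod#6 < rod#2; rod#2 < rod#16.
Chaining these gives rod#5 < rod#1 < rod#9 < rod#4 < rod#7 < rod#10 < rod#6 < rod#2 < rod#16.
So rod#5 < rod#16; rod#5 is the shorter of the two.

rod#5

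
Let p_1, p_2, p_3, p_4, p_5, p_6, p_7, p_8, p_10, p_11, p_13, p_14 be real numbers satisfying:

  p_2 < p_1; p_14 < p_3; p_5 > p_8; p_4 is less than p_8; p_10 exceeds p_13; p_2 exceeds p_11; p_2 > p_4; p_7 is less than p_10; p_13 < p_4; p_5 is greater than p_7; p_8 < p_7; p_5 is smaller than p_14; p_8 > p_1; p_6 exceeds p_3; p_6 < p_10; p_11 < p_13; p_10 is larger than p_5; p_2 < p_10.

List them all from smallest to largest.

Nothing is placed below p_11, so it is least; from there p_11 < p_13; p_13 < p_4; p_4 < p_2; p_2 < p_1; p_1 < p_8; p_8 < p_7; p_7 < p_5; p_5 < p_14; p_14 < p_3; p_3 < p_6; p_6 < p_10, each given directly.

p_11 < p_13 < p_4 < p_2 < p_1 < p_8 < p_7 < p_5 < p_14 < p_3 < p_6 < p_10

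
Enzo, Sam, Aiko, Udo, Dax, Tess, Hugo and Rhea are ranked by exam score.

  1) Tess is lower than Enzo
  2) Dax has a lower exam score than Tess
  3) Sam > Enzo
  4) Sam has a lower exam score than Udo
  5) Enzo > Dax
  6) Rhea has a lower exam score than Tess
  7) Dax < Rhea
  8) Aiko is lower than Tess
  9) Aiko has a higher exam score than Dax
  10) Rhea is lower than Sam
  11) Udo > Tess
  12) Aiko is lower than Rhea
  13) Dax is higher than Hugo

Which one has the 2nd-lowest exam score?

Dax

Chaining the given pairs: Hugo < Dax < Aiko < Rhea < Tess < Enzo < Sam < Udo.
The 2nd smallest is Dax.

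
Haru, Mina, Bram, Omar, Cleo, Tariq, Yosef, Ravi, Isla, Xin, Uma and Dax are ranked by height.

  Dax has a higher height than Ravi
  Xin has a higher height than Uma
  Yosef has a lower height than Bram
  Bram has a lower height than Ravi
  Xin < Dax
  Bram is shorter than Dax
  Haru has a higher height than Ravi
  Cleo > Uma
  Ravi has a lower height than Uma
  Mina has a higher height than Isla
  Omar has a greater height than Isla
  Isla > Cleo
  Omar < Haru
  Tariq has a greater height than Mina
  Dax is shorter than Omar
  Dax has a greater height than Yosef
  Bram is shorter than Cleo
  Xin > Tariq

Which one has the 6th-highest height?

Piecing the relations together gives one ordering: Yosef < Bram < Ravi < Uma < Cleo < Isla < Mina < Tariq < Xin < Dax < Omar < Haru.
Counting 6 from the largest end gives Mina.

Mina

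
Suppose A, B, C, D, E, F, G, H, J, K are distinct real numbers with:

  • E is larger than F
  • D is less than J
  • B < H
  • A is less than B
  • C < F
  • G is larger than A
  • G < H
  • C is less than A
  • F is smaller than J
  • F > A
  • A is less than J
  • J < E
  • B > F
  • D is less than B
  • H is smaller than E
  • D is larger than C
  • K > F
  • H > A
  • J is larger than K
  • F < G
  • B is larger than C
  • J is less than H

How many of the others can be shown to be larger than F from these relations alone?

Directly above F: K, G, J, B, E.
One step further: H (6 so far).
No other element is forced above F by the given relations, so the count is 6.

6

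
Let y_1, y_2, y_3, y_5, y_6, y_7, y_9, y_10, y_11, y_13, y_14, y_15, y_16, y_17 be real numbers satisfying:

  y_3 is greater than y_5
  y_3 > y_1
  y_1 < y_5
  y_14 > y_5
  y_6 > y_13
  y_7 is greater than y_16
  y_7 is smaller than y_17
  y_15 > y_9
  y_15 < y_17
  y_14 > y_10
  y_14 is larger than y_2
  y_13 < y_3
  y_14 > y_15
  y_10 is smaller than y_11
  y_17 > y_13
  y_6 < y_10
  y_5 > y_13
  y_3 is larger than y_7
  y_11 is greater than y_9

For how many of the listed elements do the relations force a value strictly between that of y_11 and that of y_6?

The relations place y_6 below y_11. An element lies strictly between them when it is forced above y_6 and also forced below y_11.
Above y_6: {y_10, y_14}. Below y_11: {y_13, y_10, y_9}.
Intersection: {y_10} — 1.

1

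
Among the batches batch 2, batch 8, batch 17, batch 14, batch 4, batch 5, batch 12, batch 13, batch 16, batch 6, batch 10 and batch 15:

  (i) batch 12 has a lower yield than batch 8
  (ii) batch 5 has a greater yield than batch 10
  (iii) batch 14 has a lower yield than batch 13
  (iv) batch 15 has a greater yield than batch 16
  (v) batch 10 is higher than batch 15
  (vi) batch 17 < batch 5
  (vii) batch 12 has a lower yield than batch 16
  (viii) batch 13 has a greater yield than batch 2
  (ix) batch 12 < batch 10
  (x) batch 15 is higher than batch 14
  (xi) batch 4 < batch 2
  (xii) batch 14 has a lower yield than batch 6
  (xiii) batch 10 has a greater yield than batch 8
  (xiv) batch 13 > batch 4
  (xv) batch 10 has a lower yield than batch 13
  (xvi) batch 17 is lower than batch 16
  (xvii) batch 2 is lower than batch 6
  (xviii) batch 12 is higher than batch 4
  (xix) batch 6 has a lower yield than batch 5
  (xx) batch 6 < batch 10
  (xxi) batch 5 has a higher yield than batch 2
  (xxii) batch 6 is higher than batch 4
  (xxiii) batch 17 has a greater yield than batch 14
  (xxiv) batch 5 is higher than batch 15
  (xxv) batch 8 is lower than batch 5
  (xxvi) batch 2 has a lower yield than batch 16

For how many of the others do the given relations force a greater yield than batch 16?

4

Directly above batch 16: batch 15.
One step further: batch 10, batch 5 (3 so far).
One step further: batch 13 (4 so far).
Nothing else is reachable above batch 16; 4 in all.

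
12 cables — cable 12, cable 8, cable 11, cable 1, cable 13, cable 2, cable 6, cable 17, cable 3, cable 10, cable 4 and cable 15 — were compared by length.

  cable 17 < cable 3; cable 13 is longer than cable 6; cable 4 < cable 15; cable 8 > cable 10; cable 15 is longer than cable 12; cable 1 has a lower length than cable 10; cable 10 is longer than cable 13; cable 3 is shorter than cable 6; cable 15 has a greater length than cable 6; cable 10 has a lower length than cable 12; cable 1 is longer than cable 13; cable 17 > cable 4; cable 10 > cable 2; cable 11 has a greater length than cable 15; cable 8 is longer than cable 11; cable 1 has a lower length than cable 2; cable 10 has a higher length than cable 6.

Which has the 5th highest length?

cable 10

Piecing the relations together gives one ordering: cable 4 < cable 17 < cable 3 < cable 6 < cable 13 < cable 1 < cable 2 < cable 10 < cable 12 < cable 15 < cable 11 < cable 8.
The 5th largest is cable 10.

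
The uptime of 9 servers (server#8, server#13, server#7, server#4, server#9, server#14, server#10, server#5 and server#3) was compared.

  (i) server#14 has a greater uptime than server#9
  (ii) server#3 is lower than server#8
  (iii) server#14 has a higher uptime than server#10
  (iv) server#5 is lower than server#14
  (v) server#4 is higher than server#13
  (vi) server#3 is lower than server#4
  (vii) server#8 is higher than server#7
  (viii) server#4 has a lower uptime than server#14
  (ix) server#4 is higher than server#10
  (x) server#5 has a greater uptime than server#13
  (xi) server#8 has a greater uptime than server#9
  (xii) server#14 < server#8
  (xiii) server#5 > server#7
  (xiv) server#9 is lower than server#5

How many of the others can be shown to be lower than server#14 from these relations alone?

7

Directly below server#14: server#9, server#10, server#4, server#5.
One step further: server#7, server#3, server#13 (7 so far).
No other element is forced below server#14 by the given relations, so the count is 7.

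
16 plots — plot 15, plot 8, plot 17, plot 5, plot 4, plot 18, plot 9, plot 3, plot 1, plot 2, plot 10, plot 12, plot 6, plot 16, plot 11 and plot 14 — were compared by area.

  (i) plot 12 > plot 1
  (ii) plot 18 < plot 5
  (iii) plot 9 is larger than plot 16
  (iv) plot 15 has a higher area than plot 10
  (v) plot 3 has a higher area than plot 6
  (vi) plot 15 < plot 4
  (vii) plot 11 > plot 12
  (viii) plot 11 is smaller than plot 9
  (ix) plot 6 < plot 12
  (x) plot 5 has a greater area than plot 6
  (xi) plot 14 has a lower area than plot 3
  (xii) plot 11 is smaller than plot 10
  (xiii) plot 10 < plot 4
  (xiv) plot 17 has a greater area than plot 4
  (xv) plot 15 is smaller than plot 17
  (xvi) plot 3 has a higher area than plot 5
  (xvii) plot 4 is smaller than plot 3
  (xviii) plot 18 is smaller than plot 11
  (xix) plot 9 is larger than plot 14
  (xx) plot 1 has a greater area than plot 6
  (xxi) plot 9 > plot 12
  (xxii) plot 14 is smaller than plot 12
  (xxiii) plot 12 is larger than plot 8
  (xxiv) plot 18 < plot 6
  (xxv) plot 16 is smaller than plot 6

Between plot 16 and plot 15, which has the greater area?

plot 15

Chaining the given relations: plot 16 < plot 6 < plot 12 < plot 11 < plot 10 < plot 15.
So plot 16 < plot 15; plot 15 is the larger of the two.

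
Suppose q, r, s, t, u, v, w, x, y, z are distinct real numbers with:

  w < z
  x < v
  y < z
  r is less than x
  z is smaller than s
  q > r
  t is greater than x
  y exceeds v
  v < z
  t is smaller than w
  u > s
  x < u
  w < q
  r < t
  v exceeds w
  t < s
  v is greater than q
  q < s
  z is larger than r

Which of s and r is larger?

r < x and x < t give r < t.
Then t < w extends the chain to w.
With w < q: r < x < t < w < q.
With q < v: r < x < t < w < q < v.
Then v < y extends the chain to y.
Then y < z extends the chain to z.
With z < s: r < x < t < w < q < v < y < z < s.
So r < s; s is the larger of the two.

s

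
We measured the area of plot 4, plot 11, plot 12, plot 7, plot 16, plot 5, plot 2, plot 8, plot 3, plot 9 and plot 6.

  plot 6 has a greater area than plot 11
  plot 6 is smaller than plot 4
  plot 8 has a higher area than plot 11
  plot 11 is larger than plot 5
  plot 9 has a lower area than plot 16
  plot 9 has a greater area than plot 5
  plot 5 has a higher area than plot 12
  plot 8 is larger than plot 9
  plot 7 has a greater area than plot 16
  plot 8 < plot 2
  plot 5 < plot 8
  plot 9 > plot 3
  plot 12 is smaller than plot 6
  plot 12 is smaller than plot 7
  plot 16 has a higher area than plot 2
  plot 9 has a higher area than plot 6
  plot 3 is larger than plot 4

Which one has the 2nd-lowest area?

Chaining the given pairs: plot 12 < plot 5 < plot 11 < plot 6 < plot 4 < plot 3 < plot 9 < plot 8 < plot 2 < plot 16 < plot 7.
Counting 2 from the smallest end gives plot 5.

plot 5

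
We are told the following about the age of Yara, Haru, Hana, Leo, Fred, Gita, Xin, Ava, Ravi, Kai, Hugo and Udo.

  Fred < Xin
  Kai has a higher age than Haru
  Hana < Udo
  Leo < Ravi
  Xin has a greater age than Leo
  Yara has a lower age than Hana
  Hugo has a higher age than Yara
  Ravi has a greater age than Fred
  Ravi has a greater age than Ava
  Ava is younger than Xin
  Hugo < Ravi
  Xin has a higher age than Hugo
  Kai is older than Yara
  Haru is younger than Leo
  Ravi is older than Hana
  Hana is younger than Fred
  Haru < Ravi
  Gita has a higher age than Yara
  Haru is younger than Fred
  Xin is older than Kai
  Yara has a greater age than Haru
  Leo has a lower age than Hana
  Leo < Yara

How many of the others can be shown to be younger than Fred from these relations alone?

4

The elements the relations force below Fred are Haru, Leo, Yara, Hana — no chain reaches any other.
That is 4.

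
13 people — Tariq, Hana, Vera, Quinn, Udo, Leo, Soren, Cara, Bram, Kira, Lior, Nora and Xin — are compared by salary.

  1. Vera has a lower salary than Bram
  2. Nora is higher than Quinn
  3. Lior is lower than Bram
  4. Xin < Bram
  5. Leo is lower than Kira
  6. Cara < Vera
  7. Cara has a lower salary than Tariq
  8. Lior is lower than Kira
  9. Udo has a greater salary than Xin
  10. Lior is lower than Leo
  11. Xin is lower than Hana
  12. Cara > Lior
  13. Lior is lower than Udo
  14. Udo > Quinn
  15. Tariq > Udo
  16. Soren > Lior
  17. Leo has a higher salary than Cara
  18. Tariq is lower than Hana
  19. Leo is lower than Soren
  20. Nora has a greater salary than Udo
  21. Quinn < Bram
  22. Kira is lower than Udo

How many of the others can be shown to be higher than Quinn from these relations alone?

From Quinn the given relations immediately reach Udo, Bram, Nora.
From those, Tariq — 4 in total.
From those, Hana — 5 in total.
Nothing else is reachable above Quinn; 5 in all.

5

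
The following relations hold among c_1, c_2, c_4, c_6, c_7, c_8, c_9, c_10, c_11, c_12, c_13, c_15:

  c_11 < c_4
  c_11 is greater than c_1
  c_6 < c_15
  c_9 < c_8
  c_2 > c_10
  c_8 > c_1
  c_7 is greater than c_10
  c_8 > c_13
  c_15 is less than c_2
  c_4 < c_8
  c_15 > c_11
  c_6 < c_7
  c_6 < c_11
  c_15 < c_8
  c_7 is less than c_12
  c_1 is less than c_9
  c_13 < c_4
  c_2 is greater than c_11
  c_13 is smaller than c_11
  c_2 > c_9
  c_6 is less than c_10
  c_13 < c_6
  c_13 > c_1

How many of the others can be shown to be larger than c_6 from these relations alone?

The elements the relations force above c_6 are c_11, c_15, c_10, c_4, c_2, c_7, c_8, c_12 — no chain reaches any other.
That is 8.

8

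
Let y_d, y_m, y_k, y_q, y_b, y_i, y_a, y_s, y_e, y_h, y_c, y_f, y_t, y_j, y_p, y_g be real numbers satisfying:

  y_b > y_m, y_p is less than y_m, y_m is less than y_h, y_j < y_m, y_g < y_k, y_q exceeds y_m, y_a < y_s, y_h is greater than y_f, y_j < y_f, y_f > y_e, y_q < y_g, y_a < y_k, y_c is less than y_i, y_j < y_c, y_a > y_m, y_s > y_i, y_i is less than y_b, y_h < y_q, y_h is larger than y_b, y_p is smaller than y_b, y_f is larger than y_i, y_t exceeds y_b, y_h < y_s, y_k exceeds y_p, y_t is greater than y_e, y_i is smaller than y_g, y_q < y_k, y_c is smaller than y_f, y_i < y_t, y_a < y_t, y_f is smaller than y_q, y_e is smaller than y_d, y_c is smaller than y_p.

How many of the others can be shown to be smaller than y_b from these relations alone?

The elements the relations force below y_b are y_j, y_c, y_i, y_p, y_m — no chain reaches any other.
That is 5.

5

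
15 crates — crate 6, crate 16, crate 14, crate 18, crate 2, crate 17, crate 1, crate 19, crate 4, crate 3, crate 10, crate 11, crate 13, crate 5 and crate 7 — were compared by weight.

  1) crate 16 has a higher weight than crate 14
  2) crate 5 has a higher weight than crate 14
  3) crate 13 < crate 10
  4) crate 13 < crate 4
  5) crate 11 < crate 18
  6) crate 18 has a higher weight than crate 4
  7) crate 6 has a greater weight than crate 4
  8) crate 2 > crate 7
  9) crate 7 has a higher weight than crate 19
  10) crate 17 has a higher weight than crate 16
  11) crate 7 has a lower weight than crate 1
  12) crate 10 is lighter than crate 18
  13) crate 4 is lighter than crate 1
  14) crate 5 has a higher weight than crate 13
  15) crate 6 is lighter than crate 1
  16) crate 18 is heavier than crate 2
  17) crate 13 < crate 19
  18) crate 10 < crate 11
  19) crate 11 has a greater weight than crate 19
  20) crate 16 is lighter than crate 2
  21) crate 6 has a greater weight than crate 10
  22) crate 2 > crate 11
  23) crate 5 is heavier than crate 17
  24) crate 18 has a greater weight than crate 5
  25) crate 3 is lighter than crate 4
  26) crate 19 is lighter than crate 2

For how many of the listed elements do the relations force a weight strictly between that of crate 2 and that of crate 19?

Chaining upward from crate 19 reaches: crate 7, crate 11, crate 1, crate 18.
Chaining downward from crate 2 reaches: crate 13, crate 14, crate 10, crate 16, crate 7, crate 11.
Strictly between crate 19 and crate 2 are those in both lists: crate 7, crate 11 — 2 elements.

2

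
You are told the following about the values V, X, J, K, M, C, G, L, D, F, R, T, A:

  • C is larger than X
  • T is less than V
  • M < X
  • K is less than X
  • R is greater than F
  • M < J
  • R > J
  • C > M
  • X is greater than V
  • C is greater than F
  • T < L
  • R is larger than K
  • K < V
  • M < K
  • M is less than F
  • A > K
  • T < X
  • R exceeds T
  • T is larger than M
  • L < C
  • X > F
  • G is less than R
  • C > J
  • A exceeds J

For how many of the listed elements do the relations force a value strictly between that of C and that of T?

3

The relations place T below C. An element lies strictly between them when it is forced above T and also forced below C.
Above T: {L, V, R, X}. Below C: {M, F, J, K, L, V, X}.
Intersection: {L, V, X} — 3.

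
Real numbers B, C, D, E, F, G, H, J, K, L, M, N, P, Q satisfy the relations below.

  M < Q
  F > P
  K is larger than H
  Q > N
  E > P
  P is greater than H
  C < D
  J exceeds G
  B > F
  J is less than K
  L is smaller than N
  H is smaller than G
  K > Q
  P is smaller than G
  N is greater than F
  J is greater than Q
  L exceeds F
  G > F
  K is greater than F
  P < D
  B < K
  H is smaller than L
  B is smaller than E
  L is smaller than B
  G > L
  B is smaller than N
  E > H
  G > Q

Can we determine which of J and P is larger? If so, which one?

The relevant relations are P < F; F < L; L < B; B < N; N < Q; Q < G; G < J.
Chaining these gives P < F < L < B < N < Q < G < J.
So J is larger.

J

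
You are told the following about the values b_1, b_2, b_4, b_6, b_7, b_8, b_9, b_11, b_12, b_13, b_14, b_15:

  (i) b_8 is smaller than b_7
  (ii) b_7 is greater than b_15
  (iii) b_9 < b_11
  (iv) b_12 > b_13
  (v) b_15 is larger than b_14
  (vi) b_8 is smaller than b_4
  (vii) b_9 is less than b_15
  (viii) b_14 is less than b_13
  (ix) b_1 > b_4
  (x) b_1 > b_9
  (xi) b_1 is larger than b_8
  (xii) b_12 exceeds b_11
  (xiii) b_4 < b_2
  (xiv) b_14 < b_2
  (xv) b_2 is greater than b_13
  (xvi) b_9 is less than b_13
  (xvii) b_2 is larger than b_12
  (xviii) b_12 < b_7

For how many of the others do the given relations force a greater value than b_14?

Directly above b_14: b_13, b_15, b_2.
One step further: b_12, b_7 (5 so far).
No other element is forced above b_14 by the given relations, so the count is 5.

5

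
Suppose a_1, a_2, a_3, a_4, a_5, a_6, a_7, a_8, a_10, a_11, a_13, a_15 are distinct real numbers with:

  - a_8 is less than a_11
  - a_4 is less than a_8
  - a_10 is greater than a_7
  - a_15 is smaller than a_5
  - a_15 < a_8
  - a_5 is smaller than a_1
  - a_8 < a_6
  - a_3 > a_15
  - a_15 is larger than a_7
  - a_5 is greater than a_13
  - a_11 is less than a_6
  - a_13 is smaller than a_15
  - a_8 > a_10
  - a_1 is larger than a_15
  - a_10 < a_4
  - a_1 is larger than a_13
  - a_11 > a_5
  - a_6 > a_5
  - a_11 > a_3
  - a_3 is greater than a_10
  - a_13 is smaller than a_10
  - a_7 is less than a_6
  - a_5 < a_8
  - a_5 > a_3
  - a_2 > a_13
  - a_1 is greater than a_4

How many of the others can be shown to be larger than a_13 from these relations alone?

The elements the relations force above a_13 are a_10, a_2, a_15, a_3, a_5, a_4, a_8, a_11, a_6, a_1 — no chain reaches any other.
That is 10.

10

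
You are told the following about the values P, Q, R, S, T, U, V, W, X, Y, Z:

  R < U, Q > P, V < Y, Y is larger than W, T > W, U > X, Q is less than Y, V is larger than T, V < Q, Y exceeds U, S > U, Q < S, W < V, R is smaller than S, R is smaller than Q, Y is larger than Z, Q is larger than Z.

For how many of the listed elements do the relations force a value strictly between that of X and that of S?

1

The relations place X below S. An element lies strictly between them when it is forced above X and also forced below S.
Above X: {U, Y}. Below S: {W, P, Z, R, T, V, U, Q}.
Intersection: {U} — 1.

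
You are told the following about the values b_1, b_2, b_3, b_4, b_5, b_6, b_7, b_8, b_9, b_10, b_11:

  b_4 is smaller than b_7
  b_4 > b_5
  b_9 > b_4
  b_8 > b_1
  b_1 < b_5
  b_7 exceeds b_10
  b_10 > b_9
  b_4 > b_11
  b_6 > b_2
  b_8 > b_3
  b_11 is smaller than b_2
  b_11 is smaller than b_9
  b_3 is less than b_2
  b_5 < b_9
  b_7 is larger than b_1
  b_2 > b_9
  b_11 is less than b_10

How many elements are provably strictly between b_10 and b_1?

Chaining upward from b_1 reaches: b_5, b_4, b_9, b_7, b_2, b_6, b_8.
Chaining downward from b_10 reaches: b_5, b_11, b_4, b_9.
Strictly between b_1 and b_10 are those in both lists: b_5, b_4, b_9 — 3 elements.

3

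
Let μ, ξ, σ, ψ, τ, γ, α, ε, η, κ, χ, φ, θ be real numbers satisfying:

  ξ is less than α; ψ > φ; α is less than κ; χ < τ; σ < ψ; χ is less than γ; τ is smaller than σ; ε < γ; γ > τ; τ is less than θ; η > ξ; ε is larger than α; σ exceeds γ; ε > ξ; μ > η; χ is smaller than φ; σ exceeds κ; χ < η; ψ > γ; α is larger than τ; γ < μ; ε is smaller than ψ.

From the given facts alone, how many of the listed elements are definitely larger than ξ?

8

Directly above ξ: η, α, ε.
One step further: κ, γ, μ, ψ (7 so far).
One step further: σ (8 so far).
Nothing else is reachable above ξ; 8 in all.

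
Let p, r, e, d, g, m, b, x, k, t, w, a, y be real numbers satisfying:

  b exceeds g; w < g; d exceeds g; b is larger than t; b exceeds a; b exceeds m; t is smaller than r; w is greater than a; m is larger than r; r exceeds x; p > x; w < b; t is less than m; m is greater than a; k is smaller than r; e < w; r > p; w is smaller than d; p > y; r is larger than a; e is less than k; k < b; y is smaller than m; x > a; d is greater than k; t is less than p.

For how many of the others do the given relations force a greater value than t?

4

The elements the relations force above t are p, r, m, b — no chain reaches any other.
That is 4.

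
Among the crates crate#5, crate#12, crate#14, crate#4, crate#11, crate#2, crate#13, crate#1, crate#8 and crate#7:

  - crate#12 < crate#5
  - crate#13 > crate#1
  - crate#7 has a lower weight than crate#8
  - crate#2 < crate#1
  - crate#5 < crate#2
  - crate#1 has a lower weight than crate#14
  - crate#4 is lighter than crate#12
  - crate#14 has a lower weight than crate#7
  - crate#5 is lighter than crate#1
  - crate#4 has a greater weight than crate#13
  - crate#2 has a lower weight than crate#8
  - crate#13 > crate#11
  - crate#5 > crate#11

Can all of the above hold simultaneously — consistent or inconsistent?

inconsistent

We have crate#1 < crate#13 stated directly, yet also crate#13 < crate#4 < crate#12 < crate#5 < crate#2 < crate#1 by chaining the others — so crate#13 < crate#1. Contradiction.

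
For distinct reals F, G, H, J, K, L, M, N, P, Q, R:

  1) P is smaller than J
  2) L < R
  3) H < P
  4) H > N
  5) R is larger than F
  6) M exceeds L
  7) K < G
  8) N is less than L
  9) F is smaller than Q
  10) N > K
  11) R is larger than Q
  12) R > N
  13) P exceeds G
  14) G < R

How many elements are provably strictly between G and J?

The relations place G below J. An element lies strictly between them when it is forced above G and also forced below J.
Above G: {P, R}. Below J: {K, N, H, P}.
Intersection: {P} — 1.

1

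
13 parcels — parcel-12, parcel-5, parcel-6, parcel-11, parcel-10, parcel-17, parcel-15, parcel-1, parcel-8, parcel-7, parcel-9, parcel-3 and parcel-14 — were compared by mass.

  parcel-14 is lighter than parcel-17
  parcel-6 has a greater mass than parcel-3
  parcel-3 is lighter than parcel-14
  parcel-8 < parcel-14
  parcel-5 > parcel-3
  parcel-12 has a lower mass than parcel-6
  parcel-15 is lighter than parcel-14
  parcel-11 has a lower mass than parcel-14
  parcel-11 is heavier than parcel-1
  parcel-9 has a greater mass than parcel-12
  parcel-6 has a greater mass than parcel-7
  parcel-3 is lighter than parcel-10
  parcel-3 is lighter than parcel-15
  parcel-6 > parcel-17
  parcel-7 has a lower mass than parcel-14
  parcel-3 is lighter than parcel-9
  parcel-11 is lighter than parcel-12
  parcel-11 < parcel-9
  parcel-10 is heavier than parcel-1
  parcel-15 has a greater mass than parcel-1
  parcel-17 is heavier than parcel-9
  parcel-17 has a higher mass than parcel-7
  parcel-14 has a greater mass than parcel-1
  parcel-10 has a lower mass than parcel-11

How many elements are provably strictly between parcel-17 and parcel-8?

1

Chaining upward from parcel-8 reaches: parcel-14, parcel-6.
Chaining downward from parcel-17 reaches: parcel-3, parcel-1, parcel-10, parcel-15, parcel-11, parcel-7, parcel-12, parcel-14, parcel-9.
Strictly between parcel-8 and parcel-17 are those in both lists: parcel-14 — 1 element.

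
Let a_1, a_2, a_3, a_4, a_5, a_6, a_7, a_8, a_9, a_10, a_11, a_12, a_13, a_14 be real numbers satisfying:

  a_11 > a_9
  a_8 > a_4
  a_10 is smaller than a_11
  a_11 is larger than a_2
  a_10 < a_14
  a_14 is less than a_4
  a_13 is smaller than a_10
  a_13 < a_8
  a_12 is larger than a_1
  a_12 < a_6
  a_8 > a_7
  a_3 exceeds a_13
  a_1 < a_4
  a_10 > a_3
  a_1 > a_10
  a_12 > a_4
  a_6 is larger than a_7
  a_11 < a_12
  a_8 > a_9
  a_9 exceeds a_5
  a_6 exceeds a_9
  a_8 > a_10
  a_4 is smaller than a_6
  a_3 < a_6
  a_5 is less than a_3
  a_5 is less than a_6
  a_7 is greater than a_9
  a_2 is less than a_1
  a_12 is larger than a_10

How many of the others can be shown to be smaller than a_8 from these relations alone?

The elements the relations force below a_8 are a_13, a_5, a_3, a_10, a_14, a_9, a_2, a_1, a_7, a_4 — no chain reaches any other.
That is 10.

10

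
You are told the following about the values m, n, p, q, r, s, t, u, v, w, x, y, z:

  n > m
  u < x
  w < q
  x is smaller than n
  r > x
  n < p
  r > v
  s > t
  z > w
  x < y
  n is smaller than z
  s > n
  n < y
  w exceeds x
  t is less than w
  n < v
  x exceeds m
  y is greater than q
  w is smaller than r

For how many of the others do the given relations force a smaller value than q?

From q the given relations immediately reach w.
From those, x, t — 3 in total.
From those, u, m — 5 in total.
Nothing else is reachable below q; 5 in all.

5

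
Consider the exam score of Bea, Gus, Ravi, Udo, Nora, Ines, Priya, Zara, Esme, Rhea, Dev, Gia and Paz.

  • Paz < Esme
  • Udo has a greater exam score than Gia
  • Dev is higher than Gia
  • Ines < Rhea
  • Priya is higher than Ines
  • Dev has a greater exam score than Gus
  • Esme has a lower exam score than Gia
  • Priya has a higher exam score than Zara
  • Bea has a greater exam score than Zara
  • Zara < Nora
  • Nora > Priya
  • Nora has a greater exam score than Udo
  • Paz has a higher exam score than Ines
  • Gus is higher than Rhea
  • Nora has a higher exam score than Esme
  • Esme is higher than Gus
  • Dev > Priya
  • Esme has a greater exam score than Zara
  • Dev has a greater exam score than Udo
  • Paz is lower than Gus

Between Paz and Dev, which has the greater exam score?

Dev

Chaining the given relations: Paz < Gus < Esme < Gia < Udo < Dev.
So Paz < Dev; Dev is the higher of the two.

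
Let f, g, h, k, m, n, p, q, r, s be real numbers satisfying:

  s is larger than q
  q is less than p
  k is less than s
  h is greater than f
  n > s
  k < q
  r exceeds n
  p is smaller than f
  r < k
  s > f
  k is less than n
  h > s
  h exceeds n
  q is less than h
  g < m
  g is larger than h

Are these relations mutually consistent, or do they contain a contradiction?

Chaining the given relations yields r < k < q < p < f < s < n, so r < n. But one relation states n < r. These cannot both hold.

inconsistent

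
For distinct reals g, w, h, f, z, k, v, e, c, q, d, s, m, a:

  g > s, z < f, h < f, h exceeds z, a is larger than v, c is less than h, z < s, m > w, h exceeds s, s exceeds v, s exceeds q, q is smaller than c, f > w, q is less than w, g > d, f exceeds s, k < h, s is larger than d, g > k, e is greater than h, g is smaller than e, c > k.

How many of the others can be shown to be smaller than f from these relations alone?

From f the given relations immediately reach z, w, s, h.
From those, v, d, k, q, c — 9 in total.
Nothing else is reachable below f; 9 in all.

9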